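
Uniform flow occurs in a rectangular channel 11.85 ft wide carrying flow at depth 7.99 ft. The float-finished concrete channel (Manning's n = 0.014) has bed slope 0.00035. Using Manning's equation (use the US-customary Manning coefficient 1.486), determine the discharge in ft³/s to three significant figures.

A = b·y = 11.85 × 7.99 = 94.68 ft²
P = b + 2y = 11.85 + 2×7.99 = 27.83 ft
R = A/P = 94.68/27.83 = 3.402 ft
Q = (1.486/n)·A·R^(2/3)·S^(1/2) = (1.486/0.014) × 94.68 × 3.402^(2/3) × 0.00035^(1/2) = 425.3 ft³/s

425 ft³/s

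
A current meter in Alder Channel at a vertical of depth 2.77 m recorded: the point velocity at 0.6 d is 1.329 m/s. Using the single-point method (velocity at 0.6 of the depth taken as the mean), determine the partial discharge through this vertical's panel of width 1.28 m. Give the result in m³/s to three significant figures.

v̄ = v₀.₆ = 1.329 m/s
q = v̄ × d × w = 1.329 × 2.77 × 1.28 = 4.712 m³/s

4.71 m³/s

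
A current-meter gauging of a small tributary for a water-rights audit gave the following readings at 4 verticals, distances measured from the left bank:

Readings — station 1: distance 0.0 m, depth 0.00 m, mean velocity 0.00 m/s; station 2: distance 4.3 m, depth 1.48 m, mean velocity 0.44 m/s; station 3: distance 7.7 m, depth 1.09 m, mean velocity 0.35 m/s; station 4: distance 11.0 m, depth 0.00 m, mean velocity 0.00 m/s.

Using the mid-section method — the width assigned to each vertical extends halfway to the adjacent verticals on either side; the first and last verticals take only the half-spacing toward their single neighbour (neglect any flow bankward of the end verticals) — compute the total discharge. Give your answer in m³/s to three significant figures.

3.79 m³/s

w_2 = (7.7 − 0.0)/2 = 3.85 m; q_2 = 0.44 × 1.48 × 3.85 = 2.507 m³/s
w_3 = (11.0 − 4.3)/2 = 3.35 m; q_3 = 0.35 × 1.09 × 3.35 = 1.278 m³/s
Stations 1, 4 contribute zero (depth or velocity is 0).
Q = Σ qᵢ = 3.785 m³/s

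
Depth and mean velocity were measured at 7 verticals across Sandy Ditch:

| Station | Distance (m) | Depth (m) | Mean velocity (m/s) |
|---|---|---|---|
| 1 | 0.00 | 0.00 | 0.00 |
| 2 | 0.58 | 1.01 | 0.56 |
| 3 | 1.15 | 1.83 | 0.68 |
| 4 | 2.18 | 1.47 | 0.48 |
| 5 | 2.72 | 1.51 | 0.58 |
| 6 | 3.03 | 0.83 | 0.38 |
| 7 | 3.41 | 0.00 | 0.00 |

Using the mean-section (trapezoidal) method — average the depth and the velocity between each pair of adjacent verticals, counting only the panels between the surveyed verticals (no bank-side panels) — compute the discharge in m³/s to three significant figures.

Panel 1-2: Δb = 0.58 m, d̄ = (0.00+1.01)/2 = 0.505, v̄ = (0.00+0.56)/2 = 0.28 → q = 0.58×0.505×0.28 = 0.08201 m³/s
Panel 2-3: Δb = 0.57 m, d̄ = (1.01+1.83)/2 = 1.42, v̄ = (0.56+0.68)/2 = 0.62 → q = 0.57×1.42×0.62 = 0.5018 m³/s
Panel 3-4: Δb = 1.03 m, d̄ = (1.83+1.47)/2 = 1.65, v̄ = (0.68+0.48)/2 = 0.58 → q = 1.03×1.65×0.58 = 0.9857 m³/s
Panel 4-5: Δb = 0.54 m, d̄ = (1.47+1.51)/2 = 1.49, v̄ = (0.48+0.58)/2 = 0.53 → q = 0.54×1.49×0.53 = 0.4264 m³/s
Panel 5-6: Δb = 0.31 m, d̄ = (1.51+0.83)/2 = 1.17, v̄ = (0.58+0.38)/2 = 0.48 → q = 0.31×1.17×0.48 = 0.1741 m³/s
Panel 6-7: Δb = 0.38 m, d̄ = (0.83+0.00)/2 = 0.415, v̄ = (0.38+0.00)/2 = 0.19 → q = 0.38×0.415×0.19 = 0.02996 m³/s
Q = Σ q = 2.200 m³/s

2.20 m³/s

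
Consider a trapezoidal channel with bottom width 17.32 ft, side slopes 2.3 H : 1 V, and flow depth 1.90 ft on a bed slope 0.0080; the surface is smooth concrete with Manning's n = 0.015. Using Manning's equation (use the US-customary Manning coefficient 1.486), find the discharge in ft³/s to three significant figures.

486 ft³/s

A = (b + z·y)·y = (17.32 + 2.3×1.90)×1.90 = 41.21 ft²
P = b + 2y√(1+z²) = 17.32 + 2×1.90×√(1+2.3²) = 26.85 ft
R = A/P = 41.21/26.85 = 1.535 ft
Q = (1.486/n)·A·R^(2/3)·S^(1/2) = (1.486/0.015) × 41.21 × 1.535^(2/3) × 0.0080^(1/2) = 485.9 ft³/s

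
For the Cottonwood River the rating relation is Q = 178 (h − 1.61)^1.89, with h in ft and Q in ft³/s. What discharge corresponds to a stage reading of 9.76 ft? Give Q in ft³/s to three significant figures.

Q = 178 × (9.76 − 1.61)^1.89 = 178 × 8.15^1.89 = 9387 ft³/s

9390 ft³/s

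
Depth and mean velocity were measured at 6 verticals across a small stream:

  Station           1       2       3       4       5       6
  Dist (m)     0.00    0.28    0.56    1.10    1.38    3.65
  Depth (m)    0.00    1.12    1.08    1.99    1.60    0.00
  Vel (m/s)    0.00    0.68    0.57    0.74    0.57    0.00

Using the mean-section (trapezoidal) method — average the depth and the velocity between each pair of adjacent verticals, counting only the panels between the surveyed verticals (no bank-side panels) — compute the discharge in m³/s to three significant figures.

1.64 m³/s

Panel 1-2: Δb = 0.28 m, d̄ = (0.00+1.12)/2 = 0.56, v̄ = (0.00+0.68)/2 = 0.34 → q = 0.28×0.56×0.34 = 0.05331 m³/s
Panel 2-3: Δb = 0.28 m, d̄ = (1.12+1.08)/2 = 1.1, v̄ = (0.68+0.57)/2 = 0.625 → q = 0.28×1.1×0.625 = 0.1925 m³/s
Panel 3-4: Δb = 0.54 m, d̄ = (1.08+1.99)/2 = 1.535, v̄ = (0.57+0.74)/2 = 0.655 → q = 0.54×1.535×0.655 = 0.5429 m³/s
Panel 4-5: Δb = 0.28 m, d̄ = (1.99+1.60)/2 = 1.795, v̄ = (0.74+0.57)/2 = 0.655 → q = 0.28×1.795×0.655 = 0.3292 m³/s
Panel 5-6: Δb = 2.27 m, d̄ = (1.60+0.00)/2 = 0.8, v̄ = (0.57+0.00)/2 = 0.285 → q = 2.27×0.8×0.285 = 0.5176 m³/s
Q = Σ q = 1.636 m³/s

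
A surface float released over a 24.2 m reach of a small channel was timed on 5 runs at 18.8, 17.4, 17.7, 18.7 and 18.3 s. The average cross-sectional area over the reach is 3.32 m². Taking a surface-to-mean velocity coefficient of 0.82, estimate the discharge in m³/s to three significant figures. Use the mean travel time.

3.62 m³/s

t̄ = (18.8 + 17.4 + 17.7 + 18.7 + 18.3) / 5 = 18.18 s
v_surface = L / t̄ = 24.2 / 18.18 = 1.331 m/s
v_mean = 0.82 × 1.331 = 1.092 m/s
Q = A × v_mean = 3.32 × 1.092 = 3.624 m³/s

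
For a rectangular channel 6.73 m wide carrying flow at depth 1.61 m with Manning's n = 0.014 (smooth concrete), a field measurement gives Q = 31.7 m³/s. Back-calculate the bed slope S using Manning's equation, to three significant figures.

A = b·y = 6.73 × 1.61 = 10.84 m²
P = b + 2y = 6.73 + 2×1.61 = 9.950 m
R = A/P = 10.84/9.950 = 1.089 m
S = (Q·n / (1·A·R^(2/3)))² = (31.7×0.014 / (1×10.84×1.058))² = 0.001497

0.00150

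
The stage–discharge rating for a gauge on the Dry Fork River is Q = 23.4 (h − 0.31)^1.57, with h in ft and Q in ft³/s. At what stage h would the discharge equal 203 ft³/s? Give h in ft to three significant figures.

4.27 ft

h − h₀ = (Q/C)^(1/b) = (203/23.4)^(1/1.57) = 3.959 ft
h = 0.31 + 3.959 = 4.269 ft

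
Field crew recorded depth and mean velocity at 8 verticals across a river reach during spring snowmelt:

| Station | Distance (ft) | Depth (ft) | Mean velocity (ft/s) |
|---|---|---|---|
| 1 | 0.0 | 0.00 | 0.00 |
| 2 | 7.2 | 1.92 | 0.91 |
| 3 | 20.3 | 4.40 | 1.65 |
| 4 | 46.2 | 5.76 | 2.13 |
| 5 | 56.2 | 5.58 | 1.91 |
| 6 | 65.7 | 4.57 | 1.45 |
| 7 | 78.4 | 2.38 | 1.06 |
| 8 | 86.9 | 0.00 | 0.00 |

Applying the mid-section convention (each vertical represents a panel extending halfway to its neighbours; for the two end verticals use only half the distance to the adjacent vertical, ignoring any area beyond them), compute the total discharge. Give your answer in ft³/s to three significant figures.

584 ft³/s

w_2 = (20.3 − 0.0)/2 = 10.15 ft; q_2 = 0.91 × 1.92 × 10.15 = 17.73 ft³/s
w_3 = (46.2 − 7.2)/2 = 19.5 ft; q_3 = 1.65 × 4.40 × 19.5 = 141.6 ft³/s
w_4 = (56.2 − 20.3)/2 = 17.95 ft; q_4 = 2.13 × 5.76 × 17.95 = 220.2 ft³/s
w_5 = (65.7 − 46.2)/2 = 9.75 ft; q_5 = 1.91 × 5.58 × 9.75 = 103.9 ft³/s
w_6 = (78.4 − 56.2)/2 = 11.1 ft; q_6 = 1.45 × 4.57 × 11.1 = 73.55 ft³/s
w_7 = (86.9 − 65.7)/2 = 10.6 ft; q_7 = 1.06 × 2.38 × 10.6 = 26.74 ft³/s
Stations 1, 8 contribute zero (depth or velocity is 0).
Q = Σ qᵢ = 583.7 ft³/s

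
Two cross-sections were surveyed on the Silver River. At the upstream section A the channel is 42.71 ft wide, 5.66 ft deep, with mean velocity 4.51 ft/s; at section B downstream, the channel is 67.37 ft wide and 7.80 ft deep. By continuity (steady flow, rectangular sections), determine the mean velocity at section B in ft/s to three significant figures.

Q = A₁V₁ = (42.71×5.66) × 4.51 = 1090 ft³/s
A₂ = 67.37 × 7.80 = 525.5 ft²
V₂ = Q/A₂ = 1090/525.5 = 2.075 ft/s

2.07 ft/s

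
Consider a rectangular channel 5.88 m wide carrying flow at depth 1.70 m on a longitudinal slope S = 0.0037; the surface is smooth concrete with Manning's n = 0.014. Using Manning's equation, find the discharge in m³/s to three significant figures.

45.6 m³/s

A = b·y = 5.88 × 1.70 = 9.996 m²
P = b + 2y = 5.88 + 2×1.70 = 9.280 m
R = A/P = 9.996/9.280 = 1.077 m
Q = (1/n)·A·R^(2/3)·S^(1/2) = (1/0.014) × 9.996 × 1.077^(2/3) × 0.0037^(1/2) = 45.64 m³/s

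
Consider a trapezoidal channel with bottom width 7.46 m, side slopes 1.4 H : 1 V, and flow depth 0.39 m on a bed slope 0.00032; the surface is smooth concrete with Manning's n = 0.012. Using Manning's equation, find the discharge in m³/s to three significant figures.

A = (b + z·y)·y = (7.46 + 1.4×0.39)×0.39 = 3.122 m²
P = b + 2y√(1+z²) = 7.46 + 2×0.39×√(1+1.4²) = 8.802 m
R = A/P = 3.122/8.802 = 0.3547 m
Q = (1/n)·A·R^(2/3)·S^(1/2) = (1/0.012) × 3.122 × 0.3547^(2/3) × 0.00032^(1/2) = 2.332 m³/s

2.33 m³/s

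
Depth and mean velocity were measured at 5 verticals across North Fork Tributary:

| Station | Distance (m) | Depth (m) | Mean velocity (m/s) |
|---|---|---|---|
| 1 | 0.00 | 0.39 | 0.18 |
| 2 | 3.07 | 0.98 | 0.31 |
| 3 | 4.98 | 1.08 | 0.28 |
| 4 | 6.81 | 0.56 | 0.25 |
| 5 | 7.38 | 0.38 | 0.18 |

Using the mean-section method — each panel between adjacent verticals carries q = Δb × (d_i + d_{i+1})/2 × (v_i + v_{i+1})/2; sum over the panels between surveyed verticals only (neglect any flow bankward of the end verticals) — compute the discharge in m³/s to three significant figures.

Panel 1-2: Δb = 3.07 m, d̄ = (0.39+0.98)/2 = 0.685, v̄ = (0.18+0.31)/2 = 0.245 → q = 3.07×0.685×0.245 = 0.5152 m³/s
Panel 2-3: Δb = 1.91 m, d̄ = (0.98+1.08)/2 = 1.03, v̄ = (0.31+0.28)/2 = 0.295 → q = 1.91×1.03×0.295 = 0.5804 m³/s
Panel 3-4: Δb = 1.83 m, d̄ = (1.08+0.56)/2 = 0.82, v̄ = (0.28+0.25)/2 = 0.265 → q = 1.83×0.82×0.265 = 0.3977 m³/s
Panel 4-5: Δb = 0.57 m, d̄ = (0.56+0.38)/2 = 0.47, v̄ = (0.25+0.18)/2 = 0.215 → q = 0.57×0.47×0.215 = 0.05760 m³/s
Q = Σ q = 1.551 m³/s

1.55 m³/s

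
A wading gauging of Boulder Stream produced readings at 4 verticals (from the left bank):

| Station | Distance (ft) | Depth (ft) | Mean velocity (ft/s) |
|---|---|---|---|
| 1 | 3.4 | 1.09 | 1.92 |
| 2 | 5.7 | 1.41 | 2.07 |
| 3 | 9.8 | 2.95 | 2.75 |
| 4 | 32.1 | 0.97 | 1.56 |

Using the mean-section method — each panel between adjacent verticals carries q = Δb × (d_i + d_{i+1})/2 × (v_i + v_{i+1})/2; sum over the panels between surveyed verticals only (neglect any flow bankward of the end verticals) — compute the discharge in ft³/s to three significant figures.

121 ft³/s

Panel 1-2: Δb = 2.3 ft, d̄ = (1.09+1.41)/2 = 1.25, v̄ = (1.92+2.07)/2 = 1.995 → q = 2.3×1.25×1.995 = 5.736 ft³/s
Panel 2-3: Δb = 4.1 ft, d̄ = (1.41+2.95)/2 = 2.18, v̄ = (2.07+2.75)/2 = 2.41 → q = 4.1×2.18×2.41 = 21.54 ft³/s
Panel 3-4: Δb = 22.3 ft, d̄ = (2.95+0.97)/2 = 1.96, v̄ = (2.75+1.56)/2 = 2.155 → q = 22.3×1.96×2.155 = 94.19 ft³/s
Q = Σ q = 121.5 ft³/s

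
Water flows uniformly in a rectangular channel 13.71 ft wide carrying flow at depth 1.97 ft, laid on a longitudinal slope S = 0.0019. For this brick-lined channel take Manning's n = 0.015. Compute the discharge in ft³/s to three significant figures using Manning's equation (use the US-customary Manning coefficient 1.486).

A = b·y = 13.71 × 1.97 = 27.01 ft²
P = b + 2y = 13.71 + 2×1.97 = 17.65 ft
R = A/P = 27.01/17.65 = 1.530 ft
Q = (1.486/n)·A·R^(2/3)·S^(1/2) = (1.486/0.015) × 27.01 × 1.530^(2/3) × 0.0019^(1/2) = 154.9 ft³/s

155 ft³/s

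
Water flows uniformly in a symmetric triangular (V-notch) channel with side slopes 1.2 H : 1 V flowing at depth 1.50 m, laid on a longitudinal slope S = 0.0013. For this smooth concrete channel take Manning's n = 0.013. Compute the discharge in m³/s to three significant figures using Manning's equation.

A = z·y² = 1.2×1.50² = 2.700 m²
P = 2y√(1+z²) = 2×1.50×√(1+1.2²) = 4.686 m
R = A/P = 2.700/4.686 = 0.5762 m
Q = (1/n)·A·R^(2/3)·S^(1/2) = (1/0.013) × 2.700 × 0.5762^(2/3) × 0.0013^(1/2) = 5.185 m³/s

5.19 m³/s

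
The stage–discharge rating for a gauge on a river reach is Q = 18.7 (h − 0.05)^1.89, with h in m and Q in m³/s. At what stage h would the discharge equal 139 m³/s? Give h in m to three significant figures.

2.94 m

h − h₀ = (Q/C)^(1/b) = (139/18.7)^(1/1.89) = 2.890 m
h = 0.05 + 2.890 = 2.940 m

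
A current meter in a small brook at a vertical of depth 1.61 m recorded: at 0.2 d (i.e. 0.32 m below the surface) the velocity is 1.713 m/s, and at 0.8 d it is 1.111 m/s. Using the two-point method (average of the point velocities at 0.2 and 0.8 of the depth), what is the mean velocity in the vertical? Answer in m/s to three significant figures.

v̄ = (1.713 + 1.111) / 2 = 1.412 m/s

1.41 m/s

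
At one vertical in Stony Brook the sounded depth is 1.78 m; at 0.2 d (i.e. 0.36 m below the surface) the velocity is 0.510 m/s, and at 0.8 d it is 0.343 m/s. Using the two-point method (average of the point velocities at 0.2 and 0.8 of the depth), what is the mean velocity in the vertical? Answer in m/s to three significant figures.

v̄ = (0.510 + 0.343) / 2 = 0.4265 m/s

0.427 m/s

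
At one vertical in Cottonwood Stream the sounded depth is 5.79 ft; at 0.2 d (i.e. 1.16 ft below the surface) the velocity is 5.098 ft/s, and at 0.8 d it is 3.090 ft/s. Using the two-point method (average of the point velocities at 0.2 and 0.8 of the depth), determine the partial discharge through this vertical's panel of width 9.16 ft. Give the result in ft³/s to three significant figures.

217 ft³/s

v̄ = (5.098 + 3.090) / 2 = 4.094 ft/s
q = v̄ × d × w = 4.094 × 5.79 × 9.16 = 217.1 ft³/s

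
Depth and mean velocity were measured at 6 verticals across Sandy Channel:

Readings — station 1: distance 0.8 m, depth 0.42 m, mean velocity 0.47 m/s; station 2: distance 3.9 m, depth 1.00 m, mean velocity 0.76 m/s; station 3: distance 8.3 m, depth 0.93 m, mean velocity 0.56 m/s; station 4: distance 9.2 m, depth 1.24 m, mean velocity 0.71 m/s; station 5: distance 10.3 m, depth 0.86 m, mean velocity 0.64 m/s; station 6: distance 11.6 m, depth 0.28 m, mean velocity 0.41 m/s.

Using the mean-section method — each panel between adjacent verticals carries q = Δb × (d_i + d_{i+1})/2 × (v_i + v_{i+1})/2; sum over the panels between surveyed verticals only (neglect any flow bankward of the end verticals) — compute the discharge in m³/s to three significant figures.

Panel 1-2: Δb = 3.1 m, d̄ = (0.42+1.00)/2 = 0.71, v̄ = (0.47+0.76)/2 = 0.615 → q = 3.1×0.71×0.615 = 1.354 m³/s
Panel 2-3: Δb = 4.4 m, d̄ = (1.00+0.93)/2 = 0.965, v̄ = (0.76+0.56)/2 = 0.66 → q = 4.4×0.965×0.66 = 2.802 m³/s
Panel 3-4: Δb = 0.9 m, d̄ = (0.93+1.24)/2 = 1.085, v̄ = (0.56+0.71)/2 = 0.635 → q = 0.9×1.085×0.635 = 0.6201 m³/s
Panel 4-5: Δb = 1.1 m, d̄ = (1.24+0.86)/2 = 1.05, v̄ = (0.71+0.64)/2 = 0.675 → q = 1.1×1.05×0.675 = 0.7796 m³/s
Panel 5-6: Δb = 1.3 m, d̄ = (0.86+0.28)/2 = 0.57, v̄ = (0.64+0.41)/2 = 0.525 → q = 1.3×0.57×0.525 = 0.3890 m³/s
Q = Σ q = 5.945 m³/s

5.94 m³/s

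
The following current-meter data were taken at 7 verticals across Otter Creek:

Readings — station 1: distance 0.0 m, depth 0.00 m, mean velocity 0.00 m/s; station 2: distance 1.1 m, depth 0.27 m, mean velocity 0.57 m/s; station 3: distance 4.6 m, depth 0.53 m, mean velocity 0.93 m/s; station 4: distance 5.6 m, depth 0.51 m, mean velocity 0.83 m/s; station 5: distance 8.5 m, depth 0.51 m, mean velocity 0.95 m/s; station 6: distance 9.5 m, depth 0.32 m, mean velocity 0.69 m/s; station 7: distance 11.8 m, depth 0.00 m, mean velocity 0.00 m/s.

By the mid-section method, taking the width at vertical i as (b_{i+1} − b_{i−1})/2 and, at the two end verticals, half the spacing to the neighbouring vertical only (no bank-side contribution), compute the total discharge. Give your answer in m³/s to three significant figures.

3.60 m³/s

w_2 = (4.6 − 0.0)/2 = 2.3 m; q_2 = 0.57 × 0.27 × 2.3 = 0.3540 m³/s
w_3 = (5.6 − 1.1)/2 = 2.25 m; q_3 = 0.93 × 0.53 × 2.25 = 1.109 m³/s
w_4 = (8.5 − 4.6)/2 = 1.95 m; q_4 = 0.83 × 0.51 × 1.95 = 0.8254 m³/s
w_5 = (9.5 − 5.6)/2 = 1.95 m; q_5 = 0.95 × 0.51 × 1.95 = 0.9448 m³/s
w_6 = (11.8 − 8.5)/2 = 1.65 m; q_6 = 0.69 × 0.32 × 1.65 = 0.3643 m³/s
Stations 1, 7 contribute zero (depth or velocity is 0).
Q = Σ qᵢ = 3.598 m³/s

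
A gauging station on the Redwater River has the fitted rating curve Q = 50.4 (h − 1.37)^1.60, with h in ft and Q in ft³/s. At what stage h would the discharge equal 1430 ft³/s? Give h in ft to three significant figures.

h − h₀ = (Q/C)^(1/b) = (1430/50.4)^(1/1.60) = 8.092 ft
h = 1.37 + 8.092 = 9.462 ft

9.46 ft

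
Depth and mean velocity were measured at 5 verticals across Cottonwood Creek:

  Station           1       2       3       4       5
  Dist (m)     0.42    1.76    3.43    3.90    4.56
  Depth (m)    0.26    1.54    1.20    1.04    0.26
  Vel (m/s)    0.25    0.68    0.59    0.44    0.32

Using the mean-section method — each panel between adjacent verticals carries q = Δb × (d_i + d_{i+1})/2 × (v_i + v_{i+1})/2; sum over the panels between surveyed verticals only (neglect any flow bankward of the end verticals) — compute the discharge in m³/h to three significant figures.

8810 m³/h

Panel 1-2: Δb = 1.34 m, d̄ = (0.26+1.54)/2 = 0.9, v̄ = (0.25+0.68)/2 = 0.465 → q = 1.34×0.9×0.465 = 0.5608 m³/s
Panel 2-3: Δb = 1.67 m, d̄ = (1.54+1.20)/2 = 1.37, v̄ = (0.68+0.59)/2 = 0.635 → q = 1.67×1.37×0.635 = 1.453 m³/s
Panel 3-4: Δb = 0.47 m, d̄ = (1.20+1.04)/2 = 1.12, v̄ = (0.59+0.44)/2 = 0.515 → q = 0.47×1.12×0.515 = 0.2711 m³/s
Panel 4-5: Δb = 0.66 m, d̄ = (1.04+0.26)/2 = 0.65, v̄ = (0.44+0.32)/2 = 0.38 → q = 0.66×0.65×0.38 = 0.1630 m³/s
Q = Σ q = 2.448 m³/s
= 2.448 × 3600 = 8812 m³/h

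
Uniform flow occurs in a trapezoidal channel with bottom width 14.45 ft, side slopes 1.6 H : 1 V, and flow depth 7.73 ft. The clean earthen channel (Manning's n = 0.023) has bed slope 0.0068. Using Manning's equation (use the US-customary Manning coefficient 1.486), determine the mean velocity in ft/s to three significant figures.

15.1 ft/s

A = (b + z·y)·y = (14.45 + 1.6×7.73)×7.73 = 207.3 ft²
P = b + 2y√(1+z²) = 14.45 + 2×7.73×√(1+1.6²) = 43.62 ft
R = A/P = 207.3/43.62 = 4.752 ft
Q = (1.486/n)·A·R^(2/3)·S^(1/2) = (1.486/0.023) × 207.3 × 4.752^(2/3) × 0.0068^(1/2) = 3122 ft³/s
V = Q/A = 3122/207.3 = 15.06 ft/s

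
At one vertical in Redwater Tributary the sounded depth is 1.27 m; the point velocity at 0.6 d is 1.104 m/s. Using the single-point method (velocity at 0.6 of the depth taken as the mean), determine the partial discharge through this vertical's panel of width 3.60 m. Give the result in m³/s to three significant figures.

v̄ = v₀.₆ = 1.104 m/s
q = v̄ × d × w = 1.104 × 1.27 × 3.60 = 5.047 m³/s

5.05 m³/s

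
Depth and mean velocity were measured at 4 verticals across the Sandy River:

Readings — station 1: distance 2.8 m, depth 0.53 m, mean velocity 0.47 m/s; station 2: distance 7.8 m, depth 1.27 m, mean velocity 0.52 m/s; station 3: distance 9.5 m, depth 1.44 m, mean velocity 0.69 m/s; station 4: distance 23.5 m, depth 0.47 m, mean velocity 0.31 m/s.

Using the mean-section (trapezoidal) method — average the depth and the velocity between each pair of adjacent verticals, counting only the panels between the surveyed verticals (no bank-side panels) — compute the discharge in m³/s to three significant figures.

Panel 1-2: Δb = 5 m, d̄ = (0.53+1.27)/2 = 0.9, v̄ = (0.47+0.52)/2 = 0.495 → q = 5×0.9×0.495 = 2.228 m³/s
Panel 2-3: Δb = 1.7 m, d̄ = (1.27+1.44)/2 = 1.355, v̄ = (0.52+0.69)/2 = 0.605 → q = 1.7×1.355×0.605 = 1.394 m³/s
Panel 3-4: Δb = 14 m, d̄ = (1.44+0.47)/2 = 0.955, v̄ = (0.69+0.31)/2 = 0.5 → q = 14×0.955×0.5 = 6.685 m³/s
Q = Σ q = 10.31 m³/s

10.3 m³/s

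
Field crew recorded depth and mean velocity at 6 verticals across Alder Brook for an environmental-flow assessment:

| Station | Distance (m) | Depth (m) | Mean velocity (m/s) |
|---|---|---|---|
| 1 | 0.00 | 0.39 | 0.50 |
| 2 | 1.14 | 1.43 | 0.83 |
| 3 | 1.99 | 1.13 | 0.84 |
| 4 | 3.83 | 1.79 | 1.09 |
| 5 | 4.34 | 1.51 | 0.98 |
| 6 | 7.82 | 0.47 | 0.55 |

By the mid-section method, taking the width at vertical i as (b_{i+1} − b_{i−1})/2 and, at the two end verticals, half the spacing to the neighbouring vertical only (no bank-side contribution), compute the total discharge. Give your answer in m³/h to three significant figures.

29700 m³/h

w_1 = (1.14 − 0.00)/2 = 0.57 m; q_1 = 0.50 × 0.39 × 0.57 = 0.1112 m³/s
w_2 = (1.99 − 0.00)/2 = 0.995 m; q_2 = 0.83 × 1.43 × 0.995 = 1.181 m³/s
w_3 = (3.83 − 1.14)/2 = 1.345 m; q_3 = 0.84 × 1.13 × 1.345 = 1.277 m³/s
w_4 = (4.34 − 1.99)/2 = 1.175 m; q_4 = 1.09 × 1.79 × 1.175 = 2.293 m³/s
w_5 = (7.82 − 3.83)/2 = 1.995 m; q_5 = 0.98 × 1.51 × 1.995 = 2.952 m³/s
w_6 = (7.82 − 4.34)/2 = 1.74 m; q_6 = 0.55 × 0.47 × 1.74 = 0.4498 m³/s
Q = Σ qᵢ = 8.263 m³/s
= 8.263 × 3600 = 29750 m³/h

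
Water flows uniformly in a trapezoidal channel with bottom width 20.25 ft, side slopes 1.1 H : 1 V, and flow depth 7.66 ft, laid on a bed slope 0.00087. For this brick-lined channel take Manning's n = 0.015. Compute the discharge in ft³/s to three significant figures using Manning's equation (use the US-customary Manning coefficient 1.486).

A = (b + z·y)·y = (20.25 + 1.1×7.66)×7.66 = 219.7 ft²
P = b + 2y√(1+z²) = 20.25 + 2×7.66×√(1+1.1²) = 43.02 ft
R = A/P = 219.7/43.02 = 5.105 ft
Q = (1.486/n)·A·R^(2/3)·S^(1/2) = (1.486/0.015) × 219.7 × 5.105^(2/3) × 0.00087^(1/2) = 1903 ft³/s

1900 ft³/s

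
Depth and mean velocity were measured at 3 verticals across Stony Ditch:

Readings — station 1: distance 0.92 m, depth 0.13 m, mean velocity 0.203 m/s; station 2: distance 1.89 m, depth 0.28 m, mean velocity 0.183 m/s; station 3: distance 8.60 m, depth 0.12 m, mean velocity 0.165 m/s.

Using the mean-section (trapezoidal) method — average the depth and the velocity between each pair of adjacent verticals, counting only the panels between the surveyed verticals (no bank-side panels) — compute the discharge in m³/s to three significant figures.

0.272 m³/s

Panel 1-2: Δb = 0.97 m, d̄ = (0.13+0.28)/2 = 0.205, v̄ = (0.203+0.183)/2 = 0.193 → q = 0.97×0.205×0.193 = 0.03838 m³/s
Panel 2-3: Δb = 6.71 m, d̄ = (0.28+0.12)/2 = 0.2, v̄ = (0.183+0.165)/2 = 0.174 → q = 6.71×0.2×0.174 = 0.2335 m³/s
Q = Σ q = 0.2719 m³/s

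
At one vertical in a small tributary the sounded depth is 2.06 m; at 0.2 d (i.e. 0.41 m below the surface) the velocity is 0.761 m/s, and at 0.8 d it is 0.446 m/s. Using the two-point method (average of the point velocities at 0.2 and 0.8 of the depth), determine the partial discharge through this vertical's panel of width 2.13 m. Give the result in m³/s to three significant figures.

2.65 m³/s

v̄ = (0.761 + 0.446) / 2 = 0.6035 m/s
q = v̄ × d × w = 0.6035 × 2.06 × 2.13 = 2.648 m³/s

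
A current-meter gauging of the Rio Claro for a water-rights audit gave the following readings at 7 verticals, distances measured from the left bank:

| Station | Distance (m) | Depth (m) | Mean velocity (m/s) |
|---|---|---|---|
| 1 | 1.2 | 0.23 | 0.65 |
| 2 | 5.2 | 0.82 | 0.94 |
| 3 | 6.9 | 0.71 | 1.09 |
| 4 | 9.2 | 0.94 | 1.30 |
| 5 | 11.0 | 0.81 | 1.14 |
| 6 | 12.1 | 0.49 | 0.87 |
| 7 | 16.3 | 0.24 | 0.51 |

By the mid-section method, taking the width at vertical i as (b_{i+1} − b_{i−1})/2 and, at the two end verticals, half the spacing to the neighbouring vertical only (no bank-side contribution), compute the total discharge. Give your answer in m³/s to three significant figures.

9.27 m³/s

w_1 = (5.2 − 1.2)/2 = 2 m; q_1 = 0.65 × 0.23 × 2 = 0.2990 m³/s
w_2 = (6.9 − 1.2)/2 = 2.85 m; q_2 = 0.94 × 0.82 × 2.85 = 2.197 m³/s
w_3 = (9.2 − 5.2)/2 = 2 m; q_3 = 1.09 × 0.71 × 2 = 1.548 m³/s
w_4 = (11.0 − 6.9)/2 = 2.05 m; q_4 = 1.30 × 0.94 × 2.05 = 2.505 m³/s
w_5 = (12.1 − 9.2)/2 = 1.45 m; q_5 = 1.14 × 0.81 × 1.45 = 1.339 m³/s
w_6 = (16.3 − 11.0)/2 = 2.65 m; q_6 = 0.87 × 0.49 × 2.65 = 1.130 m³/s
w_7 = (16.3 − 12.1)/2 = 2.1 m; q_7 = 0.51 × 0.24 × 2.1 = 0.2570 m³/s
Q = Σ qᵢ = 9.274 m³/s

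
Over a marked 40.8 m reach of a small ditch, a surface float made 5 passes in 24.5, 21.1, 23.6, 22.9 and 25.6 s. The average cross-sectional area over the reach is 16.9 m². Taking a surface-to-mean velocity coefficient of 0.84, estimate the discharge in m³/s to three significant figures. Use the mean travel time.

t̄ = (24.5 + 21.1 + 23.6 + 22.9 + 25.6) / 5 = 23.54 s
v_surface = L / t̄ = 40.8 / 23.54 = 1.733 m/s
v_mean = 0.84 × 1.733 = 1.456 m/s
Q = A × v_mean = 16.9 × 1.456 = 24.60 m³/s

24.6 m³/s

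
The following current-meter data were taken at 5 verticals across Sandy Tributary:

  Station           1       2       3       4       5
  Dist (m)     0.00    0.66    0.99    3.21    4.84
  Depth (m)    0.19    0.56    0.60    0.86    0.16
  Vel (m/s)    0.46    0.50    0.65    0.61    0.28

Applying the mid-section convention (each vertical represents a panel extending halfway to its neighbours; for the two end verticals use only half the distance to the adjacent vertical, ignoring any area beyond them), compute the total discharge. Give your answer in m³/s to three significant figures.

1.71 m³/s

w_1 = (0.66 − 0.00)/2 = 0.33 m; q_1 = 0.46 × 0.19 × 0.33 = 0.02884 m³/s
w_2 = (0.99 − 0.00)/2 = 0.495 m; q_2 = 0.50 × 0.56 × 0.495 = 0.1386 m³/s
w_3 = (3.21 − 0.66)/2 = 1.275 m; q_3 = 0.65 × 0.60 × 1.275 = 0.4973 m³/s
w_4 = (4.84 − 0.99)/2 = 1.925 m; q_4 = 0.61 × 0.86 × 1.925 = 1.010 m³/s
w_5 = (4.84 − 3.21)/2 = 0.815 m; q_5 = 0.28 × 0.16 × 0.815 = 0.03651 m³/s
Q = Σ qᵢ = 1.711 m³/s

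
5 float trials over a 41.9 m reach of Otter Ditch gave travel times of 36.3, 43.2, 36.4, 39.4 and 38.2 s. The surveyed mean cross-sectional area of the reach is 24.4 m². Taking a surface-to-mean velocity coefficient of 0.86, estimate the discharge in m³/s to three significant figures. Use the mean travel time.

t̄ = (36.3 + 43.2 + 36.4 + 39.4 + 38.2) / 5 = 38.7 s
v_surface = L / t̄ = 41.9 / 38.7 = 1.083 m/s
v_mean = 0.86 × 1.083 = 0.9311 m/s
Q = A × v_mean = 24.4 × 0.9311 = 22.72 m³/s

22.7 m³/s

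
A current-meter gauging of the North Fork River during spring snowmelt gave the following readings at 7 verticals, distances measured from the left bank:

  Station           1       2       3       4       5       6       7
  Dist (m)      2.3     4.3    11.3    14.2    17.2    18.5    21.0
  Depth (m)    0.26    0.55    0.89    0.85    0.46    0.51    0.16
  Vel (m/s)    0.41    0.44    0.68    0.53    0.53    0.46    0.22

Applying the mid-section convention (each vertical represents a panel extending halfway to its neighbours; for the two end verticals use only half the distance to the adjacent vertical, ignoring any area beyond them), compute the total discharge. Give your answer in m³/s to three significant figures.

6.53 m³/s

w_1 = (4.3 − 2.3)/2 = 1 m; q_1 = 0.41 × 0.26 × 1 = 0.1066 m³/s
w_2 = (11.3 − 2.3)/2 = 4.5 m; q_2 = 0.44 × 0.55 × 4.5 = 1.089 m³/s
w_3 = (14.2 − 4.3)/2 = 4.95 m; q_3 = 0.68 × 0.89 × 4.95 = 2.996 m³/s
w_4 = (17.2 − 11.3)/2 = 2.95 m; q_4 = 0.53 × 0.85 × 2.95 = 1.329 m³/s
w_5 = (18.5 − 14.2)/2 = 2.15 m; q_5 = 0.53 × 0.46 × 2.15 = 0.5242 m³/s
w_6 = (21.0 − 17.2)/2 = 1.9 m; q_6 = 0.46 × 0.51 × 1.9 = 0.4457 m³/s
w_7 = (21.0 − 18.5)/2 = 1.25 m; q_7 = 0.22 × 0.16 × 1.25 = 0.04400 m³/s
Q = Σ qᵢ = 6.534 m³/s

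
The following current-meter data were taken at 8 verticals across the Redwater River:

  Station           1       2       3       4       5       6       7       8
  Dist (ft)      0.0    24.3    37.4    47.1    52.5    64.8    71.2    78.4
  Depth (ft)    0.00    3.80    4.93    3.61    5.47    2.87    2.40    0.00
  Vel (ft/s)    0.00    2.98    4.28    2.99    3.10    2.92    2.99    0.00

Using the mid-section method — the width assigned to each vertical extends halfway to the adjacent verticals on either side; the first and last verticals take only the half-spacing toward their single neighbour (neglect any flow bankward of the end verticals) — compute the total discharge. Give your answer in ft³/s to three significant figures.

w_2 = (37.4 − 0.0)/2 = 18.7 ft; q_2 = 2.98 × 3.80 × 18.7 = 211.8 ft³/s
w_3 = (47.1 − 24.3)/2 = 11.4 ft; q_3 = 4.28 × 4.93 × 11.4 = 240.5 ft³/s
w_4 = (52.5 − 37.4)/2 = 7.55 ft; q_4 = 2.99 × 3.61 × 7.55 = 81.49 ft³/s
w_5 = (64.8 − 47.1)/2 = 8.85 ft; q_5 = 3.10 × 5.47 × 8.85 = 150.1 ft³/s
w_6 = (71.2 − 52.5)/2 = 9.35 ft; q_6 = 2.92 × 2.87 × 9.35 = 78.36 ft³/s
w_7 = (78.4 − 64.8)/2 = 6.8 ft; q_7 = 2.99 × 2.40 × 6.8 = 48.80 ft³/s
Stations 1, 8 contribute zero (depth or velocity is 0).
Q = Σ qᵢ = 811.0 ft³/s

811 ft³/s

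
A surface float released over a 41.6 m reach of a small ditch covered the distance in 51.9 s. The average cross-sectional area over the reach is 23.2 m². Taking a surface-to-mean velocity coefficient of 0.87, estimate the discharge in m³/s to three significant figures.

16.2 m³/s

v_surface = L / t̄ = 41.6 / 51.9 = 0.8015 m/s
v_mean = 0.87 × 0.8015 = 0.6973 m/s
Q = A × v_mean = 23.2 × 0.6973 = 16.18 m³/s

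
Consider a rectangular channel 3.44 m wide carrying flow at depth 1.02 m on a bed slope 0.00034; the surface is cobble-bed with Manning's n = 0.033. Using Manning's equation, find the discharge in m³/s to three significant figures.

1.46 m³/s

A = b·y = 3.44 × 1.02 = 3.509 m²
P = b + 2y = 3.44 + 2×1.02 = 5.480 m
R = A/P = 3.509/5.480 = 0.6403 m
Q = (1/n)·A·R^(2/3)·S^(1/2) = (1/0.033) × 3.509 × 0.6403^(2/3) × 0.00034^(1/2) = 1.456 m³/s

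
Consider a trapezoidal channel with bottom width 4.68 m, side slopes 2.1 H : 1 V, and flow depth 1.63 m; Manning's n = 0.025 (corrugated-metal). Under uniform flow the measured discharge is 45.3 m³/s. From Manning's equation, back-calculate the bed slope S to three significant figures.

0.00666

A = (b + z·y)·y = (4.68 + 2.1×1.63)×1.63 = 13.21 m²
P = b + 2y√(1+z²) = 4.68 + 2×1.63×√(1+2.1²) = 12.26 m
R = A/P = 13.21/12.26 = 1.077 m
S = (Q·n / (1·A·R^(2/3)))² = (45.3×0.025 / (1×13.21×1.051))² = 0.006659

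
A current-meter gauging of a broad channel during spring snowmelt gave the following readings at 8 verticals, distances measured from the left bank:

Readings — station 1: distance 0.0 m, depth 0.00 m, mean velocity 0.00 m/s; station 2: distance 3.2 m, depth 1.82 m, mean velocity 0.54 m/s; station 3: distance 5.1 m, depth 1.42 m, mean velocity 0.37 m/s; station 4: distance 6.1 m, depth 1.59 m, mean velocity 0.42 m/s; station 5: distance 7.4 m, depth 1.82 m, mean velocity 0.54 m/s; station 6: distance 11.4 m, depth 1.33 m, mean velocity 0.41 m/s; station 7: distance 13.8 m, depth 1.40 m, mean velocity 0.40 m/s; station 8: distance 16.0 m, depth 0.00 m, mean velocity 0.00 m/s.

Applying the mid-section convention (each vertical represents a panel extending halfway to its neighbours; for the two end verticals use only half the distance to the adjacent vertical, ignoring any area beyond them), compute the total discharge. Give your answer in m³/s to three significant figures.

9.67 m³/s

w_2 = (5.1 − 0.0)/2 = 2.55 m; q_2 = 0.54 × 1.82 × 2.55 = 2.506 m³/s
w_3 = (6.1 − 3.2)/2 = 1.45 m; q_3 = 0.37 × 1.42 × 1.45 = 0.7618 m³/s
w_4 = (7.4 − 5.1)/2 = 1.15 m; q_4 = 0.42 × 1.59 × 1.15 = 0.7680 m³/s
w_5 = (11.4 − 6.1)/2 = 2.65 m; q_5 = 0.54 × 1.82 × 2.65 = 2.604 m³/s
w_6 = (13.8 − 7.4)/2 = 3.2 m; q_6 = 0.41 × 1.33 × 3.2 = 1.745 m³/s
w_7 = (16.0 − 11.4)/2 = 2.3 m; q_7 = 0.40 × 1.40 × 2.3 = 1.288 m³/s
Stations 1, 8 contribute zero (depth or velocity is 0).
Q = Σ qᵢ = 9.673 m³/s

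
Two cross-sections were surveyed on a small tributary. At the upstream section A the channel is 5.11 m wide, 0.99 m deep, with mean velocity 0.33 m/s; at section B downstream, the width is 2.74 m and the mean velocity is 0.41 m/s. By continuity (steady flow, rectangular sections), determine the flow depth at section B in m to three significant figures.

1.49 m

Q = A₁V₁ = (5.11×0.99) × 0.33 = 1.669 m³/s
d₂ = Q/(b₂ V₂) = 1.669/(2.74×0.41) = 1.486 m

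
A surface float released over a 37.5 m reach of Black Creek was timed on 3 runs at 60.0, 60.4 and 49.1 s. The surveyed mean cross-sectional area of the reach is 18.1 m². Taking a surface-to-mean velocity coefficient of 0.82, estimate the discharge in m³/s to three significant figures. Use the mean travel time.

9.85 m³/s

t̄ = (60.0 + 60.4 + 49.1) / 3 = 56.5 s
v_surface = L / t̄ = 37.5 / 56.5 = 0.6637 m/s
v_mean = 0.82 × 0.6637 = 0.5442 m/s
Q = A × v_mean = 18.1 × 0.5442 = 9.851 m³/s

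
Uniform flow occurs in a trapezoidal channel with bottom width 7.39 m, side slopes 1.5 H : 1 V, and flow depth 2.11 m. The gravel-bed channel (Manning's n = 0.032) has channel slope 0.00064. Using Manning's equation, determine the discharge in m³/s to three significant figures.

22.9 m³/s

A = (b + z·y)·y = (7.39 + 1.5×2.11)×2.11 = 22.27 m²
P = b + 2y√(1+z²) = 7.39 + 2×2.11×√(1+1.5²) = 15.00 m
R = A/P = 22.27/15.00 = 1.485 m
Q = (1/n)·A·R^(2/3)·S^(1/2) = (1/0.032) × 22.27 × 1.485^(2/3) × 0.00064^(1/2) = 22.92 m³/s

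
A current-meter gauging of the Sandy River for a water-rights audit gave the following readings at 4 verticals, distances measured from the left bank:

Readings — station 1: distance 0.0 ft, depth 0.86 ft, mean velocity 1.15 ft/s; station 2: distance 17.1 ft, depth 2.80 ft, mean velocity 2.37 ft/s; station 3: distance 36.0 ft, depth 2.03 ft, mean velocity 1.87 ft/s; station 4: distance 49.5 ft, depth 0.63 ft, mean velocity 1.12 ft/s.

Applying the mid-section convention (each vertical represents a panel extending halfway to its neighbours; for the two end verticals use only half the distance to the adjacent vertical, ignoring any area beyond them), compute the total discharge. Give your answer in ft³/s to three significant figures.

w_1 = (17.1 − 0.0)/2 = 8.55 ft; q_1 = 1.15 × 0.86 × 8.55 = 8.456 ft³/s
w_2 = (36.0 − 0.0)/2 = 18 ft; q_2 = 2.37 × 2.80 × 18 = 119.4 ft³/s
w_3 = (49.5 − 17.1)/2 = 16.2 ft; q_3 = 1.87 × 2.03 × 16.2 = 61.50 ft³/s
w_4 = (49.5 − 36.0)/2 = 6.75 ft; q_4 = 1.12 × 0.63 × 6.75 = 4.763 ft³/s
Q = Σ qᵢ = 194.2 ft³/s

194 ft³/s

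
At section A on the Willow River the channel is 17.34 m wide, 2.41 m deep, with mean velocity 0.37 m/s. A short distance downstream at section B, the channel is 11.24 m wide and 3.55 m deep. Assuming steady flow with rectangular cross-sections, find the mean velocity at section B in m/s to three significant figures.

Q = A₁V₁ = (17.34×2.41) × 0.37 = 15.46 m³/s
A₂ = 11.24 × 3.55 = 39.90 m²
V₂ = Q/A₂ = 15.46/39.90 = 0.3875 m/s

0.388 m/s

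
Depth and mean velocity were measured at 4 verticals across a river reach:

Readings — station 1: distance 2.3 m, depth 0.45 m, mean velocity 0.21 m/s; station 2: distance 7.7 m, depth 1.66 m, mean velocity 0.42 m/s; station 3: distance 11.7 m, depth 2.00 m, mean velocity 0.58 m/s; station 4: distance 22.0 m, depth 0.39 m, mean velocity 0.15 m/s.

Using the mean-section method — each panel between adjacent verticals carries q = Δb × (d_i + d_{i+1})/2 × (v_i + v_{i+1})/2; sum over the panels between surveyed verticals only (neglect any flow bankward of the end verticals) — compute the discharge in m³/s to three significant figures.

Panel 1-2: Δb = 5.4 m, d̄ = (0.45+1.66)/2 = 1.055, v̄ = (0.21+0.42)/2 = 0.315 → q = 5.4×1.055×0.315 = 1.795 m³/s
Panel 2-3: Δb = 4 m, d̄ = (1.66+2.00)/2 = 1.83, v̄ = (0.42+0.58)/2 = 0.5 → q = 4×1.83×0.5 = 3.660 m³/s
Panel 3-4: Δb = 10.3 m, d̄ = (2.00+0.39)/2 = 1.195, v̄ = (0.58+0.15)/2 = 0.365 → q = 10.3×1.195×0.365 = 4.493 m³/s
Q = Σ q = 9.947 m³/s

9.95 m³/s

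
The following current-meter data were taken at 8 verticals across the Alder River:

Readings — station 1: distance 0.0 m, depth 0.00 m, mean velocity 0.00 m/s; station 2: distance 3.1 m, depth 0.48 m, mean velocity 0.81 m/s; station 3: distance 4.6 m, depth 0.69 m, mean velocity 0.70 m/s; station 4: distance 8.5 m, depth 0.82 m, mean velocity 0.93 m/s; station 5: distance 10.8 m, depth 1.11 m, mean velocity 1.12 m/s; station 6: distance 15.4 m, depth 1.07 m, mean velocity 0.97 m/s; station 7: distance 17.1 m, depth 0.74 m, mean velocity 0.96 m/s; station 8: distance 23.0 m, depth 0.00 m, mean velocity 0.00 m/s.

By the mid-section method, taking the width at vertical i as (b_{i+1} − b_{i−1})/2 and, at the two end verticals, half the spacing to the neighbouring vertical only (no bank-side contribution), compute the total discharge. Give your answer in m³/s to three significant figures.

w_2 = (4.6 − 0.0)/2 = 2.3 m; q_2 = 0.81 × 0.48 × 2.3 = 0.8942 m³/s
w_3 = (8.5 − 3.1)/2 = 2.7 m; q_3 = 0.70 × 0.69 × 2.7 = 1.304 m³/s
w_4 = (10.8 − 4.6)/2 = 3.1 m; q_4 = 0.93 × 0.82 × 3.1 = 2.364 m³/s
w_5 = (15.4 − 8.5)/2 = 3.45 m; q_5 = 1.12 × 1.11 × 3.45 = 4.289 m³/s
w_6 = (17.1 − 10.8)/2 = 3.15 m; q_6 = 0.97 × 1.07 × 3.15 = 3.269 m³/s
w_7 = (23.0 − 15.4)/2 = 3.8 m; q_7 = 0.96 × 0.74 × 3.8 = 2.700 m³/s
Stations 1, 8 contribute zero (depth or velocity is 0).
Q = Σ qᵢ = 14.82 m³/s

14.8 m³/s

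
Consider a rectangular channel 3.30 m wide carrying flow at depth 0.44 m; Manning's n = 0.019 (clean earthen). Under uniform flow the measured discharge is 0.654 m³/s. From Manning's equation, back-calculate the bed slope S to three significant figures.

A = b·y = 3.30 × 0.44 = 1.452 m²
P = b + 2y = 3.30 + 2×0.44 = 4.180 m
R = A/P = 1.452/4.180 = 0.3474 m
S = (Q·n / (1·A·R^(2/3)))² = (0.654×0.019 / (1×1.452×0.4942))² = 0.0002999

0.000300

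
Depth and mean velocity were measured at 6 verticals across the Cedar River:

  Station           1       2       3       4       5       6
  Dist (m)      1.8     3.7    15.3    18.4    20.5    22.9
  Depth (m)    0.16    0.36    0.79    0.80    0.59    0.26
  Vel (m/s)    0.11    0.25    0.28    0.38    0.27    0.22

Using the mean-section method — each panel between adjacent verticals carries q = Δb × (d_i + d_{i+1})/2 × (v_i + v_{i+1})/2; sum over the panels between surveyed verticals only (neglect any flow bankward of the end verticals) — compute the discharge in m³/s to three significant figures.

Panel 1-2: Δb = 1.9 m, d̄ = (0.16+0.36)/2 = 0.26, v̄ = (0.11+0.25)/2 = 0.18 → q = 1.9×0.26×0.18 = 0.08892 m³/s
Panel 2-3: Δb = 11.6 m, d̄ = (0.36+0.79)/2 = 0.575, v̄ = (0.25+0.28)/2 = 0.265 → q = 11.6×0.575×0.265 = 1.768 m³/s
Panel 3-4: Δb = 3.1 m, d̄ = (0.79+0.80)/2 = 0.795, v̄ = (0.28+0.38)/2 = 0.33 → q = 3.1×0.795×0.33 = 0.8133 m³/s
Panel 4-5: Δb = 2.1 m, d̄ = (0.80+0.59)/2 = 0.695, v̄ = (0.38+0.27)/2 = 0.325 → q = 2.1×0.695×0.325 = 0.4743 m³/s
Panel 5-6: Δb = 2.4 m, d̄ = (0.59+0.26)/2 = 0.425, v̄ = (0.27+0.22)/2 = 0.245 → q = 2.4×0.425×0.245 = 0.2499 m³/s
Q = Σ q = 3.394 m³/s

3.39 m³/s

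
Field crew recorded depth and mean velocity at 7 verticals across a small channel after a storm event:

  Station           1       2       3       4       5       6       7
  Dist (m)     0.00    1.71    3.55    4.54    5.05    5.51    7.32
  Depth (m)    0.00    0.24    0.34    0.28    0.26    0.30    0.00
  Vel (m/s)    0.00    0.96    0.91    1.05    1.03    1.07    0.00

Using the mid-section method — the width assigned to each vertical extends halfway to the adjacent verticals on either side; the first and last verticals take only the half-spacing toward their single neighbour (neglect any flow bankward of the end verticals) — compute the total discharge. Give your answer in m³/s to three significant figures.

1.56 m³/s

w_2 = (3.55 − 0.00)/2 = 1.775 m; q_2 = 0.96 × 0.24 × 1.775 = 0.4090 m³/s
w_3 = (4.54 − 1.71)/2 = 1.415 m; q_3 = 0.91 × 0.34 × 1.415 = 0.4378 m³/s
w_4 = (5.05 − 3.55)/2 = 0.75 m; q_4 = 1.05 × 0.28 × 0.75 = 0.2205 m³/s
w_5 = (5.51 − 4.54)/2 = 0.485 m; q_5 = 1.03 × 0.26 × 0.485 = 0.1299 m³/s
w_6 = (7.32 − 5.05)/2 = 1.135 m; q_6 = 1.07 × 0.30 × 1.135 = 0.3643 m³/s
Stations 1, 7 contribute zero (depth or velocity is 0).
Q = Σ qᵢ = 1.561 m³/s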